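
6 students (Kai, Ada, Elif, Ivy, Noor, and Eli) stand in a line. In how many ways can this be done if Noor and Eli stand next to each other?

240

Treat {Noor, Eli} as a single unit. There are 5 units to order, and the pair itself can be ordered 2 ways.
So the count is 2·(5)! = 240.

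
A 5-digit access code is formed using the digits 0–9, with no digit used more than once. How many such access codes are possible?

This is a permutation of 5 out of 10: P(10,5) = 10!/5!.
That product is 10 × 9 × 8 × 7 × 6 = 30240.

30240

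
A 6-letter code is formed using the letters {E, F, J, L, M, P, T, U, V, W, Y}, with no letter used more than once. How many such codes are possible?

332640

This is a permutation of 6 out of 11: P(11,6) = 11!/5!.
That product is 11 × 10 × 9 × 8 × 7 × 6 = 332640.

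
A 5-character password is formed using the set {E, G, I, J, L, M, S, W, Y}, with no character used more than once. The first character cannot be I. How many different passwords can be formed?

13440

The first character has 9−1 = 8 choices (anything except I).
The remaining 4 characters are filled from the other 8 symbols without repetition: 8 × 7 × 6 × 5 = 1680.
Total: 8 × 1680 = 13440.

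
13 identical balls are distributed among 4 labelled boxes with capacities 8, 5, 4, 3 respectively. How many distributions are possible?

By stars and bars, unrestricted non-negative solutions to x_1+…+x_4 = 13 number C(13+3,3) = 560.
Subtract solutions that violate a single cap (substitute x_i' = x_i − (cap_i+1)): x_1 ≥ 9 gives C(7,3) = 35; x_2 ≥ 6 gives C(10,3) = 120; x_3 ≥ 5 gives C(11,3) = 165; x_4 ≥ 4 gives C(12,3) = 220. Together 540.
Add back pairs where two caps are both exceeded: 0 + 0 + 1 + 10 + 20 + 35 = 66.
By inclusion–exclusion the count is 560 − 540 + 66 = 86.

86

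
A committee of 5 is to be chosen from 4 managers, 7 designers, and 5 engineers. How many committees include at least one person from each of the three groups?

3010

Unrestricted: C(16,5) = 4368 ways to pick any 5 of the 16.
Selections missing a whole group: no managers → C(12,5) = 792; no designers → C(9,5) = 126; no engineers → C(11,5) = 462.
Add back selections omitting two groups (i.e. drawn from a single group): C(4,5) + C(7,5) + C(5,5) = 22.
By inclusion–exclusion: 4368 − 1380 + 22 = 3010.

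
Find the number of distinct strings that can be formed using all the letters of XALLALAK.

XALLALAK has 8 letters with A appearing 3 times and L appearing 3 times.
Dividing 8! = 40320 by 3!·3! = 36 for the repeated letters gives 1120.

1120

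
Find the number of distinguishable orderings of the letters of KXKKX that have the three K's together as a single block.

3

Treat the 3 copies of K as a single block. The multiset to arrange is then {KKK, X, X}, 3 items in all.
That gives (3)!/(2!) = 3 arrangements.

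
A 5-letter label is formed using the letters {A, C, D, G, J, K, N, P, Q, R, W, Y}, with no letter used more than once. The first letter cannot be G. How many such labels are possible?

87120

The first letter has 12−1 = 11 choices (anything except G).
The remaining 4 letters are filled from the other 11 symbols without repetition: 11 × 10 × 9 × 8 = 7920.
Total: 11 × 7920 = 87120.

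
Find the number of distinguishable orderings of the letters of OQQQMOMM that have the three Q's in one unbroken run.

60

Treat the 3 copies of Q as a single block. The multiset to arrange is then {QQQ, M, M, M, O, O}, 6 items in all.
That gives (6)!/(3!·2!) = 60 arrangements.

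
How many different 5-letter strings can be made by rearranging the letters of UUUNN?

10

UUUNN has 5 letters with N appearing twice and U appearing 3 times.
So there are 5! / (3!·2!) = 10 distinguishable arrangements.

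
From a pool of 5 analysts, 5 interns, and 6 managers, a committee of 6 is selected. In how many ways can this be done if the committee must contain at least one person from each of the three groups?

Total 6-person selections from all 16: C(16,6) = 8008.
Selections missing a whole group: no analysts → C(11,6) = 462; no interns → C(11,6) = 462; no managers → C(10,6) = 210.
Add back selections omitting two groups (i.e. drawn from a single group): C(5,6) + C(5,6) + C(6,6) = 1.
By inclusion–exclusion: 8008 − 1134 + 1 = 6875.

6875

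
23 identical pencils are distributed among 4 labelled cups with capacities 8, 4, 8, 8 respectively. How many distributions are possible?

55

Without the upper bounds there are C(26,3) = 2600 ways to split 23 among 4 cups.
Subtract solutions that violate a single cap (substitute x_i' = x_i − (cap_i+1)): x_1 ≥ 9 gives C(17,3) = 680; x_2 ≥ 5 gives C(21,3) = 1330; x_3 ≥ 9 gives C(17,3) = 680; x_4 ≥ 9 gives C(17,3) = 680. Together 3370.
Add back pairs where two caps are both exceeded: 220 + 56 + 56 + 220 + 220 + 56 = 828.
Subtract triples: 1 + 1 + 0 + 1 = 3.
By inclusion–exclusion the count is 2600 − 3370 + 828 − 3 = 55.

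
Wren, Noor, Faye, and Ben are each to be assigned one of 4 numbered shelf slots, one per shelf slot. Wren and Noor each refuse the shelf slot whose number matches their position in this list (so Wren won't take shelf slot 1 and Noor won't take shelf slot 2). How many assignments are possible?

14

Let Aᵢ (for i ∈ {1, 2}) be the placements that put person i in their forbidden shelf slot. Any j of these fix j positions, leaving (4−j)! ways to fill the rest, and there are C(2,j) ways to pick which j.
By inclusion–exclusion, the number of valid placements is Σ_{j=0}^{2} (−1)^j C(2,j)·(4−j)!.
Computing: 24 − 12 + 2 = 14.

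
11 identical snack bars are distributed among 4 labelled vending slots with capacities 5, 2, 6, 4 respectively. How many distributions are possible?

Without the upper bounds there are C(14,3) = 364 ways to split 11 among 4 vending slots.
Subtract solutions that violate a single cap (substitute x_i' = x_i − (cap_i+1)): x_1 ≥ 6 gives C(8,3) = 56; x_2 ≥ 3 gives C(11,3) = 165; x_3 ≥ 7 gives C(7,3) = 35; x_4 ≥ 5 gives C(9,3) = 84. Together 340.
Add back pairs where two caps are both exceeded: 10 + 0 + 1 + 4 + 20 + 0 = 35.
By inclusion–exclusion the count is 364 − 340 + 35 = 59.

59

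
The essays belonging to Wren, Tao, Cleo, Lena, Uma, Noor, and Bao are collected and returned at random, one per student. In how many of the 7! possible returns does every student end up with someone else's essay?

1854

Let Aᵢ be the assignments in which student i gets their own essay. We want the size of the complement of A₁∪…∪A_7.
By inclusion–exclusion this is Σ_{j=0}^{7} (−1)^j C(7,j)·(7−j)!.
Computing: 5040 − 5040 + 2520 − 840 + 210 − 42 + 7 − 1 = 1854.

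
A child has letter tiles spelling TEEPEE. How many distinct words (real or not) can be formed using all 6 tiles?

Letter multiplicities in TEEPEE: E×4, P×1, T×1.
The number of distinct arrangements is 6!/(4!) = 720/24 = 30.

30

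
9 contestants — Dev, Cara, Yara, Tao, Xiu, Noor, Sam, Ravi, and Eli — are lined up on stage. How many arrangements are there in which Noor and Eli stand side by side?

Place the 7 others and the Noor-Eli pair as 8 objects in a line; the pair has 2 internal arrangements.
That gives 2 × 8! = 2 × 40320 = 80640.

80640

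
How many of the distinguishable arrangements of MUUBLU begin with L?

20

With the first slot taken by L, it remains to arrange the other 5 letters (MUUBU).
Those 5 letters have U appearing 3 times, giving (5)!/(3!) = 20.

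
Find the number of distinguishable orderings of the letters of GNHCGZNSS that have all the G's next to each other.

Treat the 2 copies of G as a single block. The multiset to arrange is then {GG, C, H, N, N, S, S, Z}, 8 items in all.
That gives (8)!/(2!·2!) = 10080 arrangements.

10080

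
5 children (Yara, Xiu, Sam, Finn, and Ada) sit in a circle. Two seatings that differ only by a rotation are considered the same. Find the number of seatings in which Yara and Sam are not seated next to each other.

12

Without the restriction there are (4)! = 24 seatings.
Seatings with Yara beside Sam: treat them as a block with 2 internal orders, giving 2 × (3)! = 12.
Subtracting, 24 − 12 = 12.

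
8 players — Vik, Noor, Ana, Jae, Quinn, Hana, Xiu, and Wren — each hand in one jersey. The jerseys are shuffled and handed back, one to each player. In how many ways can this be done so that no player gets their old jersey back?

Let Aᵢ be the assignments in which player i gets their old jersey. We want the size of the complement of A₁∪…∪A_8.
By inclusion–exclusion this is Σ_{j=0}^{8} (−1)^j C(8,j)·(8−j)!.
Computing: 40320 − 40320 + 20160 − 6720 + 1680 − 336 + 56 − 8 + 1 = 14833.

14833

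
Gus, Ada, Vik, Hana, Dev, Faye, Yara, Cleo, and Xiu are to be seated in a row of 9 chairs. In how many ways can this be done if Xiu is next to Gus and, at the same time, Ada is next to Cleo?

Treat {Xiu,Gus} as one block (2 orders) and {Ada,Cleo} as another (2 orders).
That leaves 7 units to arrange: 2 × 2 × 7! = 4 × 5040 = 20160.

20160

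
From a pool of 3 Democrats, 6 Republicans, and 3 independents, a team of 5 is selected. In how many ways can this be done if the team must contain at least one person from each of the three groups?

Unrestricted: C(12,5) = 792 ways to pick any 5 of the 12.
Selections missing a whole group: no Democrats → C(9,5) = 126; no Republicans → C(6,5) = 6; no independents → C(9,5) = 126.
Add back selections omitting two groups (i.e. drawn from a single group): C(3,5) + C(6,5) + C(3,5) = 6.
By inclusion–exclusion: 792 − 258 + 6 = 540.

540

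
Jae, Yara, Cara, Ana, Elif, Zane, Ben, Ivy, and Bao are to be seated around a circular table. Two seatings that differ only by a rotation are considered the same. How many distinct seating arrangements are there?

Fix one person's seat to break rotational symmetry; the remaining 8 people can be arranged in (8)! = 40320 ways.

40320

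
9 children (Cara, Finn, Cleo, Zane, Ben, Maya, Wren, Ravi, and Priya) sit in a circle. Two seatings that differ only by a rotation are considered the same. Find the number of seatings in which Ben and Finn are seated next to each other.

Glue Ben and Finn into a block (2 internal orders). Seating 8 units around a circle gives (7)! arrangements.
So 2 × (7)! = 2 × 5040 = 10080.

10080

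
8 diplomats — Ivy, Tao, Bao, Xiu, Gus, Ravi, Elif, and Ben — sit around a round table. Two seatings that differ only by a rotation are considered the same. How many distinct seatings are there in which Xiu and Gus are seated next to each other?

Treat {Xiu, Gus} as one unit (2 internal orders) and seat the resulting 7 units around the table: (6)! circular arrangements.
So 2 × (6)! = 2 × 720 = 1440.

1440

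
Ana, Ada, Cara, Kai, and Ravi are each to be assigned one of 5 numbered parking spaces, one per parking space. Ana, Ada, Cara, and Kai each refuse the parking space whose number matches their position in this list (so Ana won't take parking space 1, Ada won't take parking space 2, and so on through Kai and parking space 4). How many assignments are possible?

53

Let Aᵢ (for 1 ≤ i ≤ 4) be the placements that put person i in their forbidden parking space. Any j of these fix j positions, leaving (5−j)! ways to fill the rest, and there are C(4,j) ways to pick which j.
By inclusion–exclusion, the number of valid placements is Σ_{j=0}^{4} (−1)^j C(4,j)·(5−j)!.
Computing: 120 − 96 + 36 − 8 + 1 = 53.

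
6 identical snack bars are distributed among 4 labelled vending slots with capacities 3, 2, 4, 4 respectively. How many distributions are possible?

46

Without the upper bounds there are C(9,3) = 84 ways to split 6 among 4 vending slots.
Subtract solutions that violate a single cap (substitute x_i' = x_i − (cap_i+1)): x_1 ≥ 4 gives C(5,3) = 10; x_2 ≥ 3 gives C(6,3) = 20; x_3 ≥ 5 gives C(4,3) = 4; x_4 ≥ 5 gives C(4,3) = 4. Together 38.
No two caps can be exceeded simultaneously, so the pair terms are all 0.
By inclusion–exclusion the count is 84 − 38 + 0 = 46.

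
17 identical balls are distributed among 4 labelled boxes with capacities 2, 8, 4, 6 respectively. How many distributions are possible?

Without the upper bounds there are C(20,3) = 1140 ways to split 17 among 4 boxes.
Subtract solutions that violate a single cap (substitute x_i' = x_i − (cap_i+1)): x_1 ≥ 3 gives C(17,3) = 680; x_2 ≥ 9 gives C(11,3) = 165; x_3 ≥ 5 gives C(15,3) = 455; x_4 ≥ 7 gives C(13,3) = 286. Together 1586.
Add back pairs where two caps are both exceeded: 56 + 220 + 120 + 20 + 4 + 56 = 476.
Subtract triples: 1 + 0 + 10 + 0 = 11.
By inclusion–exclusion the count is 1140 − 1586 + 476 − 11 = 19.

19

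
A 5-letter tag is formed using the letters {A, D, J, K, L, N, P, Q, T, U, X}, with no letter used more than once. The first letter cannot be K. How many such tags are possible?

The first letter has 11−1 = 10 choices (anything except K).
The remaining 4 letters are filled from the other 10 symbols without repetition: 10 × 9 × 8 × 7 = 5040.
Total: 10 × 5040 = 50400.

50400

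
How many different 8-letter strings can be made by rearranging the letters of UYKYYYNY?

Letter multiplicities in UYKYYYNY: K×1, N×1, U×1, Y×5.
Dividing 8! = 40320 by 5! = 120 for the repeated letters gives 336.

336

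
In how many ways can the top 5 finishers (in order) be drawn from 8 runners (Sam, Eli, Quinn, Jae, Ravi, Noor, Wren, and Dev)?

This is an ordered selection of 5 from 8: P(8,5).
That gives 8 × 7 × 6 × 5 × 4 = 6720.

6720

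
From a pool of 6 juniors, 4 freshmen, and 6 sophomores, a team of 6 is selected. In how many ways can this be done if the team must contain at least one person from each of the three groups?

With no constraint there are C(16,6) = 8008 possible selections.
Subtract selections that omit an entire group: no juniors → C(10,6) = 210; no freshmen → C(12,6) = 924; no sophomores → C(10,6) = 210.
Add back selections omitting two groups (i.e. drawn from a single group): C(6,6) + C(4,6) + C(6,6) = 2.
By inclusion–exclusion: 8008 − 1344 + 2 = 6666.

6666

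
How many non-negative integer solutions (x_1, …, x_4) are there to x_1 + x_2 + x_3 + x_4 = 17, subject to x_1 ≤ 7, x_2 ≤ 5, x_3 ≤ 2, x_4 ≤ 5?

10

Ignoring the caps, the number of non-negative solutions to x_1+…+x_4 = 17 is C(20,3) = 1140.
Subtract solutions that violate a single cap (substitute x_i' = x_i − (cap_i+1)): x_1 ≥ 8 gives C(12,3) = 220; x_2 ≥ 6 gives C(14,3) = 364; x_3 ≥ 3 gives C(17,3) = 680; x_4 ≥ 6 gives C(14,3) = 364. Together 1628.
Add back pairs where two caps are both exceeded: 20 + 84 + 20 + 165 + 56 + 165 = 510.
Subtract triples: 1 + 0 + 1 + 10 = 12.
By inclusion–exclusion the count is 1140 − 1628 + 510 − 12 = 10.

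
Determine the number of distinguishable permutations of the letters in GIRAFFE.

The 7 letters of GIRAFFE have repeats: F appearing twice.
The number of distinct arrangements is 7!/(2!) = 5040/2 = 2520.

2520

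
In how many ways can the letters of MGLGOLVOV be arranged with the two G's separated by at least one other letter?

Total arrangements of MGLGOLVOV: 9!/(2!·2!·2!·2!) = 22680.
If the two G's are adjacent, glue them into one block, leaving 8 items to arrange: (8)!/(2!·2!·2!) = 5040 ways.
Subtracting, 22680 − 5040 = 17640 arrangements keep the G's apart.

17640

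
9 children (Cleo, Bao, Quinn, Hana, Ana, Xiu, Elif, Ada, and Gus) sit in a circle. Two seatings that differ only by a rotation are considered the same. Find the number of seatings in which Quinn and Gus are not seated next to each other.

30240

Without the restriction there are (8)! = 40320 seatings.
Those with Quinn next to Gus: fuse the pair into one unit and seat 8 units around a circle — 2·(7)! = 10080.
Subtracting, 40320 − 10080 = 30240.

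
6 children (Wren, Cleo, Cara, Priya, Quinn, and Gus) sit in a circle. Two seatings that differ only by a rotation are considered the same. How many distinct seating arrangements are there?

120

Seat Wren anywhere (absorbing the rotational symmetry), then permute the other 5: (5)! = 120.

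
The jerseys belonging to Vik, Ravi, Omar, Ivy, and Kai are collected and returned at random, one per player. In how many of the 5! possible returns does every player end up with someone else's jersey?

44

Let Aᵢ be the assignments in which player i gets their old jersey. We want the size of the complement of A₁∪…∪A_5.
By inclusion–exclusion this is Σ_{j=0}^{5} (−1)^j C(5,j)·(5−j)!.
Computing: 120 − 120 + 60 − 20 + 5 − 1 = 44.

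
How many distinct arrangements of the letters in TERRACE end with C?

Fix C in the last position and arrange the remaining 6 letters.
Those 6 letters have E appearing twice and R appearing twice, giving (6)!/(2!·2!) = 180.

180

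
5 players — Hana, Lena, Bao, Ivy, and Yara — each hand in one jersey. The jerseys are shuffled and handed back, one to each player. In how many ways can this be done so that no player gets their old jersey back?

Count assignments avoiding every fixed point. For any j of the 5 players fixed to their old jersey, the other 5−j can be arranged in (5−j)! ways.
By inclusion–exclusion this is Σ_{j=0}^{5} (−1)^j C(5,j)·(5−j)!.
Computing: 120 − 120 + 60 − 20 + 5 − 1 = 44.

44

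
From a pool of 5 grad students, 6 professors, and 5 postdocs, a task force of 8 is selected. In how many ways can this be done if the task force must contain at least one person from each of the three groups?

Unrestricted: C(16,8) = 12870 ways to pick any 8 of the 16.
Subtract selections that omit an entire group: no grad students → C(11,8) = 165; no professors → C(10,8) = 45; no postdocs → C(11,8) = 165.
Add back selections omitting two groups (i.e. drawn from a single group): C(5,8) + C(6,8) + C(5,8) = 0.
By inclusion–exclusion: 12870 − 375 + 0 = 12495.

12495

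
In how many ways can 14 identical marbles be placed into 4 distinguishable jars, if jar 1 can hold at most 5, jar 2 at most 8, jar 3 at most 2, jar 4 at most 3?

Ignoring the caps, the number of non-negative solutions to x_1+…+x_4 = 14 is C(17,3) = 680.
Subtract solutions that violate a single cap (substitute x_i' = x_i − (cap_i+1)): x_1 ≥ 6 gives C(11,3) = 165; x_2 ≥ 9 gives C(8,3) = 56; x_3 ≥ 3 gives C(14,3) = 364; x_4 ≥ 4 gives C(13,3) = 286. Together 871.
Add back pairs where two caps are both exceeded: 0 + 56 + 35 + 10 + 4 + 120 = 225.
Subtract triples: 0 + 0 + 4 + 0 = 4.
By inclusion–exclusion the count is 680 − 871 + 225 − 4 = 30.

30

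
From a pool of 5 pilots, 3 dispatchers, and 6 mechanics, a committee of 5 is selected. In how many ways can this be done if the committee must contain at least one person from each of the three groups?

Unrestricted: C(14,5) = 2002 ways to pick any 5 of the 14.
Selections missing a whole group: no pilots → C(9,5) = 126; no dispatchers → C(11,5) = 462; no mechanics → C(8,5) = 56.
Add back selections omitting two groups (i.e. drawn from a single group): C(5,5) + C(3,5) + C(6,5) = 7.
By inclusion–exclusion: 2002 − 644 + 7 = 1365.

1365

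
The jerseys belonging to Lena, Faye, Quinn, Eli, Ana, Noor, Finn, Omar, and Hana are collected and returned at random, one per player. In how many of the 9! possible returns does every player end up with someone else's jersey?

133496

This is the derangement count D_9: permutations of 9 items with no fixed point.
By inclusion–exclusion this is Σ_{j=0}^{9} (−1)^j C(9,j)·(9−j)!.
Computing: 362880 − 362880 + 181440 − 60480 + 15120 − 3024 + 504 − 72 + 9 − 1 = 133496.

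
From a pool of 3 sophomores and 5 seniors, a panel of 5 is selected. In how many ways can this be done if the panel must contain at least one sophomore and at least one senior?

With no constraint there are C(8,5) = 56 possible selections.
Subtract selections that omit an entire group: no sophomores → C(5,5) = 1; no seniors → C(3,5) = 0.
Both groups omitted at once is impossible, so 56 − 1 = 55.

55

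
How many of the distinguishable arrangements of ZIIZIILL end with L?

Fix L in the last position and arrange the remaining 7 letters.
Those 7 letters have I appearing 4 times and Z appearing twice, giving (7)!/(4!·2!) = 105.

105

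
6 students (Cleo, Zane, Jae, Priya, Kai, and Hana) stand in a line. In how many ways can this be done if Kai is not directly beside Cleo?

There are 6! = 720 arrangements in all. If Kai and Cleo are adjacent, merging them into one block gives 2·(5)! = 240 arrangements.
Complementary counting: 720 − 240 = 480.

480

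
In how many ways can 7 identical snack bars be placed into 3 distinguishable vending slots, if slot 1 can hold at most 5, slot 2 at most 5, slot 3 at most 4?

24

Without the upper bounds there are C(9,2) = 36 ways to split 7 among 3 vending slots.
Subtract solutions that violate a single cap (substitute x_i' = x_i − (cap_i+1)): x_1 ≥ 6 gives C(3,2) = 3; x_2 ≥ 6 gives C(3,2) = 3; x_3 ≥ 5 gives C(4,2) = 6. Together 12.
No two caps can be exceeded simultaneously, so the pair terms are all 0.
By inclusion–exclusion the count is 36 − 12 + 0 = 24.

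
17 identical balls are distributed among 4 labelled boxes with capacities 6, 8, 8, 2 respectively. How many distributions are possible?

84

Ignoring the caps, the number of non-negative solutions to x_1+…+x_4 = 17 is C(20,3) = 1140.
Subtract solutions that violate a single cap (substitute x_i' = x_i − (cap_i+1)): x_1 ≥ 7 gives C(13,3) = 286; x_2 ≥ 9 gives C(11,3) = 165; x_3 ≥ 9 gives C(11,3) = 165; x_4 ≥ 3 gives C(17,3) = 680. Together 1296.
Add back pairs where two caps are both exceeded: 4 + 4 + 120 + 0 + 56 + 56 = 240.
By inclusion–exclusion the count is 1140 − 1296 + 240 = 84.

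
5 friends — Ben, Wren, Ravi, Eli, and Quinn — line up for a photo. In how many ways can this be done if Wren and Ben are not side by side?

There are 5! = 120 arrangements in all. If Wren and Ben are adjacent, merging them into one block gives 2·(4)! = 48 arrangements.
So 120 − 48 = 72 arrangements keep them apart.

72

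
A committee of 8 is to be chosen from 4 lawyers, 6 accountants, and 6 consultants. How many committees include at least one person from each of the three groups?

12285

Total 8-person selections from all 16: C(16,8) = 12870.
Selections missing a whole group: no lawyers → C(12,8) = 495; no accountants → C(10,8) = 45; no consultants → C(10,8) = 45.
Add back selections omitting two groups (i.e. drawn from a single group): C(4,8) + C(6,8) + C(6,8) = 0.
By inclusion–exclusion: 12870 − 585 + 0 = 12285.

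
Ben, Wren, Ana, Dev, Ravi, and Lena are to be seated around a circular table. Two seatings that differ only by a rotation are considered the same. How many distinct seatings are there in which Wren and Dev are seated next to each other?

48

Treat {Wren, Dev} as one unit (2 internal orders) and seat the resulting 5 units around the table: (4)! circular arrangements.
So 2 × (4)! = 2 × 24 = 48.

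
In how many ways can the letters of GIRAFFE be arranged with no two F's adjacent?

Total arrangements of GIRAFFE: 7!/(2!) = 2520.
If the two F's are adjacent, glue them into one block, leaving 6 items to arrange: (6)! = 720 ways.
Subtracting, 2520 − 720 = 1800 arrangements keep the F's apart.

1800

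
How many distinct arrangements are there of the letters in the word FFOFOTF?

105

Letter multiplicities in FFOFOTF: F×4, O×2, T×1.
The number of distinct arrangements is 7!/(4!·2!) = 5040/48 = 105.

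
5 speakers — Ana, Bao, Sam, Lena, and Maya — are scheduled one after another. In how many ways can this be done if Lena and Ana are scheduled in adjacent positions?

48

Treat {Lena, Ana} as a single unit. There are 4 units to order, and the pair itself can be ordered 2 ways.
That gives 2 × 4! = 2 × 24 = 48.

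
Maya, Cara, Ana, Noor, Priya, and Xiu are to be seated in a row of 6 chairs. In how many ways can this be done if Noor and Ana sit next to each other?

240

Treat {Noor, Ana} as a single unit. There are 5 units to order, and the pair itself can be ordered 2 ways.
So the count is 2·(5)! = 240.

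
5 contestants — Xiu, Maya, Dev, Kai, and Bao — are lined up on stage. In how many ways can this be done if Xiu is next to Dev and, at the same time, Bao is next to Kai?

24

Treat {Xiu,Dev} as one block (2 orders) and {Bao,Kai} as another (2 orders).
That leaves 3 units to arrange: 2 × 2 × 3! = 4 × 6 = 24.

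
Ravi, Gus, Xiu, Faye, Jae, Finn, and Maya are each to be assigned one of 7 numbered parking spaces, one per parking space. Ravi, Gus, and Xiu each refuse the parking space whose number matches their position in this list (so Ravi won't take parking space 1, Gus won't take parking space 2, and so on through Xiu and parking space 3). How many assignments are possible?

Let Aᵢ (for i ∈ {1, 2, 3}) be the placements that put person i in their forbidden parking space. Any j of these fix j positions, leaving (7−j)! ways to fill the rest, and there are C(3,j) ways to pick which j.
By inclusion–exclusion, the number of valid placements is Σ_{j=0}^{3} (−1)^j C(3,j)·(7−j)!.
Computing: 5040 − 2160 + 360 − 24 = 3216.

3216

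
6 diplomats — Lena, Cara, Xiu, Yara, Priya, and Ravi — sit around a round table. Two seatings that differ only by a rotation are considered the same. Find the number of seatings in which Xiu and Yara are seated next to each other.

Treat {Xiu, Yara} as one unit (2 internal orders) and seat the resulting 5 units around the table: (4)! circular arrangements.
So 2 × (4)! = 2 × 24 = 48.

48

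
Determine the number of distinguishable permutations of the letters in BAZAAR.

120

BAZAAR has 6 letters with A appearing 3 times.
The number of distinct arrangements is 6!/(3!) = 720/6 = 120.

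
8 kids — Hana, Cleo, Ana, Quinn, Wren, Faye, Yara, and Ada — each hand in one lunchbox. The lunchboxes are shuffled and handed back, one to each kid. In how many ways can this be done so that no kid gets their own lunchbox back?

14833

Let Aᵢ be the assignments in which kid i gets their own lunchbox. We want the size of the complement of A₁∪…∪A_8.
By inclusion–exclusion this is Σ_{j=0}^{8} (−1)^j C(8,j)·(8−j)!.
Computing: 40320 − 40320 + 20160 − 6720 + 1680 − 336 + 56 − 8 + 1 = 14833.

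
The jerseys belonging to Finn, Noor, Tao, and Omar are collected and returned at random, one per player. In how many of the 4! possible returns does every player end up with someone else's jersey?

Count assignments avoiding every fixed point. For any j of the 4 players fixed to their old jersey, the other 4−j can be arranged in (4−j)! ways.
By inclusion–exclusion this is Σ_{j=0}^{4} (−1)^j C(4,j)·(4−j)!.
Computing: 24 − 24 + 12 − 4 + 1 = 9.

9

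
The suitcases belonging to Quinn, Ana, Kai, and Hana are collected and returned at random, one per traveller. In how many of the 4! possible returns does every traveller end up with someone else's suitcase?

Count assignments avoiding every fixed point. For any j of the 4 travellers fixed to their own suitcase, the other 4−j can be arranged in (4−j)! ways.
By inclusion–exclusion this is Σ_{j=0}^{4} (−1)^j C(4,j)·(4−j)!.
Computing: 24 − 24 + 12 − 4 + 1 = 9.

9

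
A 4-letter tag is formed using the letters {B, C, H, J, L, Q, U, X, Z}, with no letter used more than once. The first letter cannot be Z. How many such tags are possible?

2688

The first letter has 9−1 = 8 choices (anything except Z).
The remaining 3 letters are filled from the other 8 symbols without repetition: 8 × 7 × 6 = 336.
Total: 8 × 336 = 2688.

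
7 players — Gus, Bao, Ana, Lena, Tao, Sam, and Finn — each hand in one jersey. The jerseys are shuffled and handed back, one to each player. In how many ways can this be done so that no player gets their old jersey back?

Let Aᵢ be the assignments in which player i gets their old jersey. We want the size of the complement of A₁∪…∪A_7.
By inclusion–exclusion this is Σ_{j=0}^{7} (−1)^j C(7,j)·(7−j)!.
Computing: 5040 − 5040 + 2520 − 840 + 210 − 42 + 7 − 1 = 1854.

1854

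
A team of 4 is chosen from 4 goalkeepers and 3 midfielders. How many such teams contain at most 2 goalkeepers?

22

Split by how many goalkeepers are chosen (0 through 2).
Sum: C(4,0)·C(3,4) + C(4,1)·C(3,3) + C(4,2)·C(3,2) = 0 + 4 + 18 = 22.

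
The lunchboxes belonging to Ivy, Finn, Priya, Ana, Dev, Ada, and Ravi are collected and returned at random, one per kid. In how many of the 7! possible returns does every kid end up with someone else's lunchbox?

1854

Count assignments avoiding every fixed point. For any j of the 7 kids fixed to their own lunchbox, the other 7−j can be arranged in (7−j)! ways.
By inclusion–exclusion this is Σ_{j=0}^{7} (−1)^j C(7,j)·(7−j)!.
Computing: 5040 − 5040 + 2520 − 840 + 210 − 42 + 7 − 1 = 1854.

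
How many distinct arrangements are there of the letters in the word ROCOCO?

Letter multiplicities in ROCOCO: C×2, O×3, R×1.
Dividing 6! = 720 by 3!·2! = 12 for the repeated letters gives 60.

60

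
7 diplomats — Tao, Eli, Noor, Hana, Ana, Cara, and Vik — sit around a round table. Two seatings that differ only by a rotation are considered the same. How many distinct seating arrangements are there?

720

Fix one person's seat to break rotational symmetry; the remaining 6 people can be arranged in (6)! = 720 ways.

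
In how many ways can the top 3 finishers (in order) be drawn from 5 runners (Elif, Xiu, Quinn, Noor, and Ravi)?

There are 5 choices for 1st place, 4 for 2nd, and 3 for 3rd.
That gives 5 × 4 × 3 = 60.

60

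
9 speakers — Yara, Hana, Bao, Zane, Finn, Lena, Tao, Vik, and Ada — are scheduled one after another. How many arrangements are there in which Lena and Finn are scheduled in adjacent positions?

Glue Lena and Finn into one block (2 internal orders), leaving 8 units to arrange in a row.
That gives 2 × 8! = 2 × 40320 = 80640.

80640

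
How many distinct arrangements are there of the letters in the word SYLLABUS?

10080

Letter multiplicities in SYLLABUS: A×1, B×1, L×2, S×2, U×1, Y×1.
Dividing 8! = 40320 by 2!·2! = 4 for the repeated letters gives 10080.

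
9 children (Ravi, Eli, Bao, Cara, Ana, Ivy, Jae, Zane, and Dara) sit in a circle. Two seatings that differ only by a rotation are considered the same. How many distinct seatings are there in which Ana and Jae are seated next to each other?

Glue Ana and Jae into a block (2 internal orders). Seating 8 units around a circle gives (7)! arrangements.
So 2 × (7)! = 2 × 5040 = 10080.

10080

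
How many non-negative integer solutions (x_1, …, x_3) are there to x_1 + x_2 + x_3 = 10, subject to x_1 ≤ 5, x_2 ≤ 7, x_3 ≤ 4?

Ignoring the caps, the number of non-negative solutions to x_1+…+x_3 = 10 is C(12,2) = 66.
Subtract solutions that violate a single cap (substitute x_i' = x_i − (cap_i+1)): x_1 ≥ 6 gives C(6,2) = 15; x_2 ≥ 8 gives C(4,2) = 6; x_3 ≥ 5 gives C(7,2) = 21. Together 42.
No two caps can be exceeded simultaneously, so the pair terms are all 0.
By inclusion–exclusion the count is 66 − 42 + 0 = 24.

24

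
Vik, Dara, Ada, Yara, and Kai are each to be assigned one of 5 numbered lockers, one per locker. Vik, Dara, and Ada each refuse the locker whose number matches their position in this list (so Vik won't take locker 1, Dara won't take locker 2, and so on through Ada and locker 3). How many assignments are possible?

Let Aᵢ (for i ∈ {1, 2, 3}) be the placements that put person i in their forbidden locker. Any j of these fix j positions, leaving (5−j)! ways to fill the rest, and there are C(3,j) ways to pick which j.
By inclusion–exclusion, the number of valid placements is Σ_{j=0}^{3} (−1)^j C(3,j)·(5−j)!.
Computing: 120 − 72 + 18 − 2 = 64.

64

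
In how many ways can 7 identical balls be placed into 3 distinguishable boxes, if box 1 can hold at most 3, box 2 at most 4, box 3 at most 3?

10

Without the upper bounds there are C(9,2) = 36 ways to split 7 among 3 boxes.
Subtract solutions that violate a single cap (substitute x_i' = x_i − (cap_i+1)): x_1 ≥ 4 gives C(5,2) = 10; x_2 ≥ 5 gives C(4,2) = 6; x_3 ≥ 4 gives C(5,2) = 10. Together 26.
No two caps can be exceeded simultaneously, so the pair terms are all 0.
By inclusion–exclusion the count is 36 − 26 + 0 = 10.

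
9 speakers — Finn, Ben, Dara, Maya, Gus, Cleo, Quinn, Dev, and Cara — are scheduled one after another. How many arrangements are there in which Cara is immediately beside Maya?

Place the 7 others and the Cara-Maya pair as 8 objects in a line; the pair has 2 internal arrangements.
That gives 2 × 8! = 2 × 40320 = 80640.

80640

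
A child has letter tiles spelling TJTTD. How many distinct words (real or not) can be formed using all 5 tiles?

20

TJTTD has 5 letters with T appearing 3 times.
The number of distinct arrangements is 5!/(3!) = 120/6 = 20.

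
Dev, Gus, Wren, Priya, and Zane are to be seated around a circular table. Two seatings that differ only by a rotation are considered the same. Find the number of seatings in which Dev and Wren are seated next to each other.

12

Treat {Dev, Wren} as one unit (2 internal orders) and seat the resulting 4 units around the table: (3)! circular arrangements.
So 2 × (3)! = 2 × 6 = 12.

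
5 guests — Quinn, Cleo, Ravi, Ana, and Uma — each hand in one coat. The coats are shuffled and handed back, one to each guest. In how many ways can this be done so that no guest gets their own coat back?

This is the derangement count D_5: permutations of 5 items with no fixed point.
By inclusion–exclusion this is Σ_{j=0}^{5} (−1)^j C(5,j)·(5−j)!.
Computing: 120 − 120 + 60 − 20 + 5 − 1 = 44.

44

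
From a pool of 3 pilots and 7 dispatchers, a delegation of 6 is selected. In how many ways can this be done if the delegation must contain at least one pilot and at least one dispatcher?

Total 6-person selections from all 10: C(10,6) = 210.
Selections missing a whole group: no pilots → C(7,6) = 7; no dispatchers → C(3,6) = 0.
Both groups omitted at once is impossible, so 210 − 7 = 203.

203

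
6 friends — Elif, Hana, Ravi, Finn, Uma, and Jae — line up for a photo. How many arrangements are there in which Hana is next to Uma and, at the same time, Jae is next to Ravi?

Treat {Hana,Uma} as one block (2 orders) and {Jae,Ravi} as another (2 orders).
That leaves 4 units to arrange: 2 × 2 × 4! = 4 × 24 = 96.

96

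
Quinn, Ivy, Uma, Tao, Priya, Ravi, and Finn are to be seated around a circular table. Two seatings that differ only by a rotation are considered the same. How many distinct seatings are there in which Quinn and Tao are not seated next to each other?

All circular seatings of 7 people number (6)! = 720.
Those with Quinn next to Tao: fuse the pair into one unit and seat 6 units around a circle — 2·(5)! = 240.
Subtracting, 720 − 240 = 480.

480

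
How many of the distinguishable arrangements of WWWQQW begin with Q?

Fix Q in the first position and arrange the remaining 5 letters.
Those 5 letters have W appearing 4 times, giving (5)!/(4!) = 5.

5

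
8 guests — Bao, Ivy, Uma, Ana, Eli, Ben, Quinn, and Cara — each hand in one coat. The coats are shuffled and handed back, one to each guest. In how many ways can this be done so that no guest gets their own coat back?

This is the derangement count D_8: permutations of 8 items with no fixed point.
By inclusion–exclusion this is Σ_{j=0}^{8} (−1)^j C(8,j)·(8−j)!.
Computing: 40320 − 40320 + 20160 − 6720 + 1680 − 336 + 56 − 8 + 1 = 14833.

14833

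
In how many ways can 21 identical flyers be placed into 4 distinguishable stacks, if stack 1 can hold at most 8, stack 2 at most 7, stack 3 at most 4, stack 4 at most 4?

Without the upper bounds there are C(24,3) = 2024 ways to split 21 among 4 stacks.
Subtract solutions that violate a single cap (substitute x_i' = x_i − (cap_i+1)): x_1 ≥ 9 gives C(15,3) = 455; x_2 ≥ 8 gives C(16,3) = 560; x_3 ≥ 5 gives C(19,3) = 969; x_4 ≥ 5 gives C(19,3) = 969. Together 2953.
Add back pairs where two caps are both exceeded: 35 + 120 + 120 + 165 + 165 + 364 = 969.
Subtract triples: 0 + 0 + 10 + 20 = 30.
By inclusion–exclusion the count is 2024 − 2953 + 969 − 30 = 10.

10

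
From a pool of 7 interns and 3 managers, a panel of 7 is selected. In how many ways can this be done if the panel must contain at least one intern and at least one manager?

With no constraint there are C(10,7) = 120 possible selections.
Selections missing a whole group: no interns → C(3,7) = 0; no managers → C(7,7) = 1.
Both groups omitted at once is impossible, so 120 − 1 = 119.

119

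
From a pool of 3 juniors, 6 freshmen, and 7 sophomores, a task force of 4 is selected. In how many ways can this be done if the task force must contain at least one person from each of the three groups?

819

Total 4-person selections from all 16: C(16,4) = 1820.
Selections missing a whole group: no juniors → C(13,4) = 715; no freshmen → C(10,4) = 210; no sophomores → C(9,4) = 126.
Add back selections omitting two groups (i.e. drawn from a single group): C(3,4) + C(6,4) + C(7,4) = 50.
By inclusion–exclusion: 1820 − 1051 + 50 = 819.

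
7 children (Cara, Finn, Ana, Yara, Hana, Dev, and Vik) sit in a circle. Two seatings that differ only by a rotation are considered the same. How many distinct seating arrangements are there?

Seat Cara anywhere (absorbing the rotational symmetry), then permute the other 6: (6)! = 720.

720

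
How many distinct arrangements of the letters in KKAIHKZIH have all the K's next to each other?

1260

Treat the 3 copies of K as a single block. The multiset to arrange is then {KKK, A, H, H, I, I, Z}, 7 items in all.
That gives (7)!/(2!·2!) = 1260 arrangements.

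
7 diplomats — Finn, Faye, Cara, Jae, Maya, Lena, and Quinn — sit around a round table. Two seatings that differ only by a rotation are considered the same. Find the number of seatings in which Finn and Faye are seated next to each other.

Glue Finn and Faye into a block (2 internal orders). Seating 6 units around a circle gives (5)! arrangements.
So 2 × (5)! = 2 × 120 = 240.

240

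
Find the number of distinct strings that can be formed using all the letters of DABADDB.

210

Letter multiplicities in DABADDB: A×2, B×2, D×3.
The number of distinct arrangements is 7!/(3!·2!·2!) = 5040/24 = 210.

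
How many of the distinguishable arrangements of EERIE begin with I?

4

Fix I in the first position and arrange the remaining 4 letters.
Those 4 letters have E appearing 3 times, giving (4)!/(3!) = 4.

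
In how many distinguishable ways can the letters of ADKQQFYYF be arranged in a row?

45360

The 9 letters of ADKQQFYYF have repeats: F appearing twice, Q appearing twice, and Y appearing twice.
Dividing 9! = 362880 by 2!·2!·2! = 8 for the repeated letters gives 45360.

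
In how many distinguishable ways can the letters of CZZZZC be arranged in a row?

CZZZZC has 6 letters with C appearing twice and Z appearing 4 times.
Dividing 6! = 720 by 4!·2! = 48 for the repeated letters gives 15.

15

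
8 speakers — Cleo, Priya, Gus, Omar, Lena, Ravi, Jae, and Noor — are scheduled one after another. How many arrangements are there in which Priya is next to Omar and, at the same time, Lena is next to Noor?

2880

Treat {Priya,Omar} as one block (2 orders) and {Lena,Noor} as another (2 orders).
That leaves 6 units to arrange: 2 × 2 × 6! = 4 × 720 = 2880.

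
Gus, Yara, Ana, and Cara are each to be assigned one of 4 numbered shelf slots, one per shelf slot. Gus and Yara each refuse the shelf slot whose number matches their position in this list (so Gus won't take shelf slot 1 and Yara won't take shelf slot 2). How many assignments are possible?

Let Aᵢ (for i ∈ {1, 2}) be the placements that put person i in their forbidden shelf slot. Any j of these fix j positions, leaving (4−j)! ways to fill the rest, and there are C(2,j) ways to pick which j.
By inclusion–exclusion, the number of valid placements is Σ_{j=0}^{2} (−1)^j C(2,j)·(4−j)!.
Computing: 24 − 12 + 2 = 14.

14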